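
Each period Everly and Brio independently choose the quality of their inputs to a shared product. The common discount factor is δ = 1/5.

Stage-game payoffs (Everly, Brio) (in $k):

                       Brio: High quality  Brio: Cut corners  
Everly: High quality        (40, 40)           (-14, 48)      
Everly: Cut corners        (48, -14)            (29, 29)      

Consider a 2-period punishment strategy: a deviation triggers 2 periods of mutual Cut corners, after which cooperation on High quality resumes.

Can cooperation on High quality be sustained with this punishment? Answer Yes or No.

No

Comparing payoff streams over the 3 periods until play realigns: cooperate → 40(1+δ+…+δ^2); deviate → 48 + 29(δ+…+δ^2).
Cooperation is sustained iff (40−29)(δ+…+δ^2) ≥ 48−40.
δ+…+δ^2 = 1/5·(1−(1/5)^2)/(1−1/5) = 0.2400, and (48−40)/(40−29) = 0.7273.
0.2400 < 0.7273, so cooperation is not sustainable.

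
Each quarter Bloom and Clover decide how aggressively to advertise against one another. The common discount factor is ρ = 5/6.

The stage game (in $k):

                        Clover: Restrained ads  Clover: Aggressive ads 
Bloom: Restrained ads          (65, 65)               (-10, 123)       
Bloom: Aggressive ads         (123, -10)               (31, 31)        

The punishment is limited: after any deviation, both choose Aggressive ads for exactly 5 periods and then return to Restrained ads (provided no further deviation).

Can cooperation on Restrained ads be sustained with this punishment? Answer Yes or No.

A one-shot deviation gives 123 now, then 31 for 5 periods, then back to 65.
Gain from deviating: (123−65) today; loss: (65−31) in each of the next 5 periods.
No-deviation condition: (65−31)(ρ+…+ρ^5) ≥ 123−65, i.e. ρ+…+ρ^5 ≥ 29/17.
At ρ = 5/6: ρ+…+ρ^5 = 2.9906 ≥ 1.7059.
So cooperation is sustainable.

Yes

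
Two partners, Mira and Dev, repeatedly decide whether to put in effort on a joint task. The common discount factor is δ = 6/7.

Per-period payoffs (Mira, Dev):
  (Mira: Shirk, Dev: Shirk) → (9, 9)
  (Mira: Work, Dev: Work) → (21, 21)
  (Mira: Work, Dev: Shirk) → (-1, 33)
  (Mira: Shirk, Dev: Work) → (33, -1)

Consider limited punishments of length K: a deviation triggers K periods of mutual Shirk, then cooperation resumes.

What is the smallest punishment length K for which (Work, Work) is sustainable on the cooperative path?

No profitable deviation requires (21−9)(δ+…+δ^K) ≥ 33−21, i.e. δ+…+δ^K ≥ 1 ≈ 1.0000.
With δ = 6/7, the partial sums are K=1: 0.8571, K=2: 1.5918.
K = 2 is the first length at which the sum reaches 1.0000.

2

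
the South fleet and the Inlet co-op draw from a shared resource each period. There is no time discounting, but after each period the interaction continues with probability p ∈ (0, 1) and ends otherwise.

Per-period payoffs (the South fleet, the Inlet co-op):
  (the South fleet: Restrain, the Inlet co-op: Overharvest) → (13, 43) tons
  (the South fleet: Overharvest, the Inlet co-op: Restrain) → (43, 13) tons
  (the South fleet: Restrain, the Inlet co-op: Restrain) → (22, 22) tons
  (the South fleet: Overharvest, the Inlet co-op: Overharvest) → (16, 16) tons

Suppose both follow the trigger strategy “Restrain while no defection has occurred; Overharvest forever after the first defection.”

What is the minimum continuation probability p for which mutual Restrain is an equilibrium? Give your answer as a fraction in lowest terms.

With no time discounting, the continuation probability p plays the role of the discount factor.
Grim-trigger IC: 22/(1−p) ≥ 43 + 16p/(1−p) ⇒ p ≥ (43−22)/(43−16) = 7/9.

7/9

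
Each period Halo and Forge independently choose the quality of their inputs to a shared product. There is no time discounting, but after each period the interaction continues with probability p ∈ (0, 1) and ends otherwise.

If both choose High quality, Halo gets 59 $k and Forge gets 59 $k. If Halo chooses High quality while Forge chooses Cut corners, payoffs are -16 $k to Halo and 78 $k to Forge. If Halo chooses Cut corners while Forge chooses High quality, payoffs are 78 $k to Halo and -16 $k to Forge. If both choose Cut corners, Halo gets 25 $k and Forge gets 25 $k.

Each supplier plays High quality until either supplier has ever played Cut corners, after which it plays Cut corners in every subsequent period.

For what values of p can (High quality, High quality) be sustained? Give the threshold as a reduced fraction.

19/53

With no time discounting, the continuation probability p plays the role of the discount factor.
Grim-trigger IC: 59/(1−p) ≥ 78 + 25p/(1−p) ⇒ p ≥ (78−59)/(78−25) = 19/53.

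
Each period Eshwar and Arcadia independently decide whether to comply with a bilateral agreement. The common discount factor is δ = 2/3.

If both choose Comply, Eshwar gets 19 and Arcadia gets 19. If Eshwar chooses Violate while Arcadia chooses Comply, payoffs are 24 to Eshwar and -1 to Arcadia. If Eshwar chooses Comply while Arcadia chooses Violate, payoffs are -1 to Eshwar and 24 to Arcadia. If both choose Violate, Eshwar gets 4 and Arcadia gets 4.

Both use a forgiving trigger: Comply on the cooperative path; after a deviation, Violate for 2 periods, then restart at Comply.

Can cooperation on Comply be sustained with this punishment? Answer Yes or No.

A one-shot deviation gives 24 now, then 4 for 2 periods, then back to 19.
Gain from deviating: (24−19) today; loss: (19−4) in each of the next 2 periods.
No-deviation condition: (19−4)(δ+…+δ^2) ≥ 24−19, i.e. δ+…+δ^2 ≥ 1/3.
At δ = 2/3: δ+…+δ^2 = 1.1111 ≥ 0.3333.
So cooperation is sustainable.

Yes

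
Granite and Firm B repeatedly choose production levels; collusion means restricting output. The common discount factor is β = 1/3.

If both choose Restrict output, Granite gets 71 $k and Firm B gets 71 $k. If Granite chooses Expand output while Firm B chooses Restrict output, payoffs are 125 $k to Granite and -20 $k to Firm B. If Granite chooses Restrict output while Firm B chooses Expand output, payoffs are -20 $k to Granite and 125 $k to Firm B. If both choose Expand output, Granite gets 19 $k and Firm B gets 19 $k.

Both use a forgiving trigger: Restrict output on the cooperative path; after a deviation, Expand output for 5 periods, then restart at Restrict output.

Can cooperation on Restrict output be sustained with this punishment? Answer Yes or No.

IC: β+…+β^5 ≥ (125−71)/(71−19) = 27/26.
At β = 1/3: partial sum = 0.4979 < 1.0385. Cooperation not sustainable.

No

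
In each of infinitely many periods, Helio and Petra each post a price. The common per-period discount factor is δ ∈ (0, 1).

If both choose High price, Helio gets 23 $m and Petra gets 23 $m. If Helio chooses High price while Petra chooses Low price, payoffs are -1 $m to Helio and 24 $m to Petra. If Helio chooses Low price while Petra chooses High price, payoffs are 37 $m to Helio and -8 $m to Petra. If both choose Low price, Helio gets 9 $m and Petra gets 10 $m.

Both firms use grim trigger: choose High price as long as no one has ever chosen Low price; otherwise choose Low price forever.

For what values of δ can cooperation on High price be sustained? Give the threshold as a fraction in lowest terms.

1/2

Helio: cooperation gives 23 each period; deviation gives 37 once then 9 forever.
  23/(1−δ) ≥ 37 + 9δ/(1−δ) ⇒ δ ≥ 14/28 = 1/2.
Petra: cooperation gives 23 each period; deviation gives 24 once then 10 forever.
  δ ≥ 1/14.
Both must hold, so the binding constraint is Helio's: δ ≥ 1/2.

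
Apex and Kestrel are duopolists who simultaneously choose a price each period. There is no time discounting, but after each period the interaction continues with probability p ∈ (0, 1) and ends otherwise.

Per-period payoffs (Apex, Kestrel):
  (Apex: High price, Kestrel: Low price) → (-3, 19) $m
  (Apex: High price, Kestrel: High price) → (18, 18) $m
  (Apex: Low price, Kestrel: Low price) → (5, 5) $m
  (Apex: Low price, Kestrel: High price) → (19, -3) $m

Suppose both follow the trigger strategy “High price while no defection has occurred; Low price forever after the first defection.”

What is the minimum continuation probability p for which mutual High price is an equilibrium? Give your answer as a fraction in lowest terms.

1/14

Expected cooperation value is 18 + p·18 + p²·18 + … = 18/(1−p); deviation gives 19 + p·5/(1−p).
18 ≥ 19(1−p) + 5p ⇒ 14p ≥ 1 ⇒ p ≥ 1/14.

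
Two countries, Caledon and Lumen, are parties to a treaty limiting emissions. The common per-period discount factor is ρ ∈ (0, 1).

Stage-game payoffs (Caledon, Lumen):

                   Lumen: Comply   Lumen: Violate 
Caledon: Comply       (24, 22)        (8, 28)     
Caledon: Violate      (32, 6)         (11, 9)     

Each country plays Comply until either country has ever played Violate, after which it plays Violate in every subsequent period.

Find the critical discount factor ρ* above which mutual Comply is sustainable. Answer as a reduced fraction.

Caledon: cooperation gives 24 each period; deviation gives 32 once then 11 forever.
  24/(1−ρ) ≥ 32 + 11ρ/(1−ρ) ⇒ ρ ≥ 8/21.
Lumen: cooperation gives 22 each period; deviation gives 28 once then 9 forever.
  ρ ≥ 6/19.
Both must hold, so the binding constraint is Caledon's: ρ ≥ 8/21.

8/21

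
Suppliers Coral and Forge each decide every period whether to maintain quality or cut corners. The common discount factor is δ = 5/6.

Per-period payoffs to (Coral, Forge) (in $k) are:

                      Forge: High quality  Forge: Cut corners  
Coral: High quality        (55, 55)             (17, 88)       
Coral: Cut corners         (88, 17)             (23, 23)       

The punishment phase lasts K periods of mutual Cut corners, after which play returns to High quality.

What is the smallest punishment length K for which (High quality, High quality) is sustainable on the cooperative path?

2

Need Σ_{k=1}^{K} δ^k ≥ (88−55)/(55−23) = 1.0312 at δ = 5/6.
At K = 1 the sum is 0.8333 < 1.0312; at K = 2 it is 1.5278 ≥ 1.0312.
So the minimum punishment length is K = 2.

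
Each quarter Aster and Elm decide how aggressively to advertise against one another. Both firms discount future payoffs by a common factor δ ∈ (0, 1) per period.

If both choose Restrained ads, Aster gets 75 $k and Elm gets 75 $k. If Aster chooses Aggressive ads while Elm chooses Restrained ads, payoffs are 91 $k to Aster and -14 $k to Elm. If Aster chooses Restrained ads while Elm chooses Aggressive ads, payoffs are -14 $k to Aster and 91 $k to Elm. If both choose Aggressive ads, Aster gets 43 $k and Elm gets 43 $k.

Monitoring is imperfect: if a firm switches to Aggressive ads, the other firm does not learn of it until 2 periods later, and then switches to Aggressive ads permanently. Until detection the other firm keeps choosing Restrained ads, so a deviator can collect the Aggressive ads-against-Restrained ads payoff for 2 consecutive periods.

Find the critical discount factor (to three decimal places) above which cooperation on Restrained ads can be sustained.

The best deviation is to choose Aggressive ads for all 2 undetected periods, earning 91 each, then 43 forever once detected.
Deviation value: 91(1−δ^2)/(1−δ) + 43δ^2/(1−δ); cooperation value: 75/(1−δ).
IC: 75 ≥ 91(1−δ^2) + 43δ^2 = 91 − 48δ^2.
So δ^2 ≥ 16/48 = 1/3, giving δ ≥ (1/3)^(1/2) ≈ 0.577.

0.577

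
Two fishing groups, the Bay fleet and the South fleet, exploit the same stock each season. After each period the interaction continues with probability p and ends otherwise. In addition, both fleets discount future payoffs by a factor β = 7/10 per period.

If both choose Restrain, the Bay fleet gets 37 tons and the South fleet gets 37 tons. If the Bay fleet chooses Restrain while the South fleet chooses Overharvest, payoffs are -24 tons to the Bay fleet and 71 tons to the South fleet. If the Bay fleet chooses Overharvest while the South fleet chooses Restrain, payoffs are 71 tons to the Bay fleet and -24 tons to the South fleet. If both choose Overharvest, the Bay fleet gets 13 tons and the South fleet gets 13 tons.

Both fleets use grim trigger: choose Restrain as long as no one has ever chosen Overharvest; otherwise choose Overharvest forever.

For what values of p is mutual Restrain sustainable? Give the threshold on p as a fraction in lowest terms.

With continuation probability p and discount β, the effective per-period discount factor is βp.
Grim-trigger IC: βp ≥ (71−37)/(71−13) = 17/29.
So p ≥ (17/29)/(7/10) = 170/203.

170/203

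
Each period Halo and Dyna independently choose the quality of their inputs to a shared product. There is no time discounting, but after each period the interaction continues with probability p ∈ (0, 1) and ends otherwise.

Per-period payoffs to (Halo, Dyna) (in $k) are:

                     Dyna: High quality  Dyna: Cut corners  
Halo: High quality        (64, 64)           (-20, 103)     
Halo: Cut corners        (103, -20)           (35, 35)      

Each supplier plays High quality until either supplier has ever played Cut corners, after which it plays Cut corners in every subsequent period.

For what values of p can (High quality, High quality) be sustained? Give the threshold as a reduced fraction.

39/68

Expected cooperation value is 64 + p·64 + p²·64 + … = 64/(1−p); deviation gives 103 + p·35/(1−p).
64 ≥ 103(1−p) + 35p ⇒ 68p ≥ 39 ⇒ p ≥ 39/68.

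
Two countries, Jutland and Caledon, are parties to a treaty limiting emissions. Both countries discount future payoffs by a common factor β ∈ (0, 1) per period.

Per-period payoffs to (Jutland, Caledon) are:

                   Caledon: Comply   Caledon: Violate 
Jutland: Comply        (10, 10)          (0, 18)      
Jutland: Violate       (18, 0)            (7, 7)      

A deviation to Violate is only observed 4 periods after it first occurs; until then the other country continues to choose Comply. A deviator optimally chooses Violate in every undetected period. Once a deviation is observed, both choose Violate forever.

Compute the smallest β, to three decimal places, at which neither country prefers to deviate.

Deviating for the 4 undetected periods gains 18−10 = 8 per period over cooperation, then loses 10−7 = 3 per period forever once punishment starts.
Gain: 8(1 + β + … + β^3); loss: 3·β^4/(1−β).
No profitable deviation ⇔ 8(1−β^4) ≤ 3·β^4, i.e. β^4 ≥ 8/(8+3) = 8/11.
Hence β ≥ (8/11)^(1/4) ≈ 0.923.

0.923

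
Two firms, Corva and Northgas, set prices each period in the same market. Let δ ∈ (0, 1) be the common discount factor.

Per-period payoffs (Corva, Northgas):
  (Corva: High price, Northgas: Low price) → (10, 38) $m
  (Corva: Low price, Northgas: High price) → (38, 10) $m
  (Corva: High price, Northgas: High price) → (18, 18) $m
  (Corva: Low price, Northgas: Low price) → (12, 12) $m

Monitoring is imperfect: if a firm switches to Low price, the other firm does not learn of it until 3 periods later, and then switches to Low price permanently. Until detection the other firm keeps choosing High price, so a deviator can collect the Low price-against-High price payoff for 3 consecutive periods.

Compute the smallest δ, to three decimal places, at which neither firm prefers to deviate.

0.916

A deviator earns 38 for 3 periods, then 12 forever; cooperating earns 18 forever. Multiplying the IC by (1−δ):
18 ≥ 38(1−δ^3) + 12δ^3, so 26·δ^3 ≥ 20 and δ^3 ≥ 10/13.
δ ≥ (10/13)^(1/3) ≈ 0.916.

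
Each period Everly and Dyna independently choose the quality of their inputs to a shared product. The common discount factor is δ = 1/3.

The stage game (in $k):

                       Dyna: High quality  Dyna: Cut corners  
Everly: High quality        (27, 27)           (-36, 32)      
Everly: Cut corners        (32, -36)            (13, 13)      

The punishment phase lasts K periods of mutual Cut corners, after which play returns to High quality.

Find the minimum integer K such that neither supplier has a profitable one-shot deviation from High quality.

2

No profitable deviation requires (27−13)(δ+…+δ^K) ≥ 32−27, i.e. δ+…+δ^K ≥ 5/14 ≈ 0.3571.
With δ = 1/3, the partial sums are K=1: 0.3333, K=2: 0.4444.
K = 2 is the first length at which the sum reaches 0.3571.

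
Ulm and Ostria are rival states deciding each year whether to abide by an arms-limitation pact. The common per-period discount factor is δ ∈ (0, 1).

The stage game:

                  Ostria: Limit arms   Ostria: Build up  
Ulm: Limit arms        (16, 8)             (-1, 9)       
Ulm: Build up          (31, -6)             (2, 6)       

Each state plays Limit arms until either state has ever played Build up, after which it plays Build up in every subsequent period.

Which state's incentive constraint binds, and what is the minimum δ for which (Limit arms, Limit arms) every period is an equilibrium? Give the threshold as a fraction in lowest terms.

Ulm: cooperation gives 16 each period; deviation gives 31 once then 2 forever.
  16/(1−δ) ≥ 31 + 2δ/(1−δ) ⇒ δ ≥ 15/29.
Ostria: cooperation gives 8 each period; deviation gives 9 once then 6 forever.
  δ ≥ 1/3.
Both must hold, so the binding constraint is Ulm's: δ ≥ 15/29.

Ulm; δ ≥ 15/29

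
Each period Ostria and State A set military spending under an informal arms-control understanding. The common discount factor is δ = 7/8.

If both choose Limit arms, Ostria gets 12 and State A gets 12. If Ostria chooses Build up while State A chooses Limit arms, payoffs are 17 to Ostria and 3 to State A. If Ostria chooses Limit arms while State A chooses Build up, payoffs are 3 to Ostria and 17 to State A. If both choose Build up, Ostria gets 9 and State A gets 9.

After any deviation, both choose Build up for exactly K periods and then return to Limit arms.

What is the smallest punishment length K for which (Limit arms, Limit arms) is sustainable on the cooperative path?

Need Σ_{k=1}^{K} δ^k ≥ (17−12)/(12−9) = 1.6667 at δ = 7/8.
At K = 2 the sum is 1.6406 < 1.6667; at K = 3 it is 2.3105 ≥ 1.6667.
So the minimum punishment length is K = 3.

3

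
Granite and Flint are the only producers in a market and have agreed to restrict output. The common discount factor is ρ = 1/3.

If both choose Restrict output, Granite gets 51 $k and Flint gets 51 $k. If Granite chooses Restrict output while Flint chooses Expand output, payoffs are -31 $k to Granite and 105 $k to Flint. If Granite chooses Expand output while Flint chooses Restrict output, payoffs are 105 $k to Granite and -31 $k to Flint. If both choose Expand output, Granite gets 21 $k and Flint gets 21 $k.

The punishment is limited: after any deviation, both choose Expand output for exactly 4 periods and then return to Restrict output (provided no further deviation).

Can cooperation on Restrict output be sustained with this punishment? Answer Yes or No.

Comparing payoff streams over the 5 periods until play realigns: cooperate → 51(1+ρ+…+ρ^4); deviate → 105 + 21(ρ+…+ρ^4).
Cooperation is sustained iff (51−21)(ρ+…+ρ^4) ≥ 105−51.
ρ+…+ρ^4 = 1/3·(1−(1/3)^4)/(1−1/3) = 0.4938, and (105−51)/(51−21) = 1.8000.
0.4938 < 1.8000, so cooperation is not sustainable.

No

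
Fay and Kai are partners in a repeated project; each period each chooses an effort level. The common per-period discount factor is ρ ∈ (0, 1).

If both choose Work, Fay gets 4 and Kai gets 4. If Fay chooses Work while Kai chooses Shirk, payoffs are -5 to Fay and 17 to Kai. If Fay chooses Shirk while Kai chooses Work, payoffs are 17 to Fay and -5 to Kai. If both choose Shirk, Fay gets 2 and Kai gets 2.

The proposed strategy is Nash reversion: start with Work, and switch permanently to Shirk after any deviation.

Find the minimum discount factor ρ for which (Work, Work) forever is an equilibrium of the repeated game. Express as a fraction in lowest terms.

4/(1−ρ) ≥ 17 + 2ρ/(1−ρ)
4 ≥ 17 − 15ρ
ρ ≥ 13/15.

13/15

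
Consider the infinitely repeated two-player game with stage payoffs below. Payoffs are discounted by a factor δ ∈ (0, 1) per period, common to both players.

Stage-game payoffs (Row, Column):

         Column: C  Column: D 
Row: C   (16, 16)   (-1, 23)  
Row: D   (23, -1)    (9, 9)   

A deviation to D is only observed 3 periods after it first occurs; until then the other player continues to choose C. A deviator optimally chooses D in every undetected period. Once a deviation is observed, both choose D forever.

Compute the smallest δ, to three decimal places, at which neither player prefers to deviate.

0.794

The best deviation is to choose D for all 3 undetected periods, earning 23 each, then 9 forever once detected.
Deviation value: 23(1−δ^3)/(1−δ) + 9δ^3/(1−δ); cooperation value: 16/(1−δ).
IC: 16 ≥ 23(1−δ^3) + 9δ^3 = 23 − 14δ^3.
So δ^3 ≥ 7/14 = 1/2, giving δ ≥ (1/2)^(1/3) ≈ 0.794.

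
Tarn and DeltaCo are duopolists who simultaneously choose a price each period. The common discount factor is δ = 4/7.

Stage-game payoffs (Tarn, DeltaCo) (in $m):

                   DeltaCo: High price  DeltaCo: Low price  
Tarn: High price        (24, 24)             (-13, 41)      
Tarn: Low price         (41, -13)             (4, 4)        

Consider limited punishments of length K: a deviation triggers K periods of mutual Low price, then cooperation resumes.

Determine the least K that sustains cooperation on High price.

2

Need Σ_{k=1}^{K} δ^k ≥ (41−24)/(24−4) = 0.8500 at δ = 4/7.
At K = 1 the sum is 0.5714 < 0.8500; at K = 2 it is 0.8980 ≥ 0.8500.
So the minimum punishment length is K = 2.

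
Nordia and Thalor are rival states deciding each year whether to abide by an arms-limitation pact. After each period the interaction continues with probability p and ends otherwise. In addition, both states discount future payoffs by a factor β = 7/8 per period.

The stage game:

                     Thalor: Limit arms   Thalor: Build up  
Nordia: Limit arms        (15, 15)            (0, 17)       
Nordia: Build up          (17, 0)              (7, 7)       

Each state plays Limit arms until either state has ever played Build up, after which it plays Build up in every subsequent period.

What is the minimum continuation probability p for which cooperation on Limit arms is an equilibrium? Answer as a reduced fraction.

8/35

Expected continuation weight on next period's payoff is β·p = 7/8·p, which plays the role of the discount factor.
Cooperation requires 7/8·p ≥ (17−15)/(17−7) = 1/5, hence p ≥ 8/35.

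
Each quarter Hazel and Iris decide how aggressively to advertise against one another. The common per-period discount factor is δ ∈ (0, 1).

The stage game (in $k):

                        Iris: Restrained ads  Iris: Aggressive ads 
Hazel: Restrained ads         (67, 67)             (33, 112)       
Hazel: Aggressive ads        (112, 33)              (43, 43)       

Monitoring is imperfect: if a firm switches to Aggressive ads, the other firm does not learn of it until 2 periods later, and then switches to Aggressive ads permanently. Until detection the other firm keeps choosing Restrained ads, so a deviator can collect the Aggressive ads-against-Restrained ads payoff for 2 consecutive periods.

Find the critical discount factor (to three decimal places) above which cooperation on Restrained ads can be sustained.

Deviating for the 2 undetected periods gains 112−67 = 45 per period over cooperation, then loses 67−43 = 24 per period forever once punishment starts.
Gain: 45(1 + δ + … + δ^1); loss: 24·δ^2/(1−δ).
No profitable deviation ⇔ 45(1−δ^2) ≤ 24·δ^2, i.e. δ^2 ≥ 45/(45+24) = 15/23.
Hence δ ≥ (15/23)^(1/2) ≈ 0.808.

0.808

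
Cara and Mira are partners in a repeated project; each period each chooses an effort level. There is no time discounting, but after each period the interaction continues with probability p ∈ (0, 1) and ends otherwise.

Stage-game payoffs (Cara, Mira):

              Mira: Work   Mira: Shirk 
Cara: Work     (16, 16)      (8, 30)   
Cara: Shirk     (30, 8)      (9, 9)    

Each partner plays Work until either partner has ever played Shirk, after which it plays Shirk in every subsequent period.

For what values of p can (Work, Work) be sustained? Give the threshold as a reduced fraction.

2/3

With no time discounting, the continuation probability p plays the role of the discount factor.
Grim-trigger IC: 16/(1−p) ≥ 30 + 9p/(1−p) ⇒ p ≥ (30−16)/(30−9) = 2/3.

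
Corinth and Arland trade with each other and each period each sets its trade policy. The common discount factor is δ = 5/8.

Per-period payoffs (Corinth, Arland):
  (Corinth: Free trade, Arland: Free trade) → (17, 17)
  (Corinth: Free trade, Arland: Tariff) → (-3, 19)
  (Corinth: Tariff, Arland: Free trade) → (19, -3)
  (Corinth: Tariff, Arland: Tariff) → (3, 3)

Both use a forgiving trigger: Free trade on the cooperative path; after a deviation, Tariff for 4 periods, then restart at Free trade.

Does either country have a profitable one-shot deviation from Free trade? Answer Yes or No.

No

A one-shot deviation gives 19 now, then 3 for 4 periods, then back to 17.
Gain from deviating: (19−17) today; loss: (17−3) in each of the next 4 periods.
No-deviation condition: (17−3)(δ+…+δ^4) ≥ 19−17, i.e. δ+…+δ^4 ≥ 1/7.
At δ = 5/8: δ+…+δ^4 = 1.4124 ≥ 0.1429.
So cooperation is sustainable.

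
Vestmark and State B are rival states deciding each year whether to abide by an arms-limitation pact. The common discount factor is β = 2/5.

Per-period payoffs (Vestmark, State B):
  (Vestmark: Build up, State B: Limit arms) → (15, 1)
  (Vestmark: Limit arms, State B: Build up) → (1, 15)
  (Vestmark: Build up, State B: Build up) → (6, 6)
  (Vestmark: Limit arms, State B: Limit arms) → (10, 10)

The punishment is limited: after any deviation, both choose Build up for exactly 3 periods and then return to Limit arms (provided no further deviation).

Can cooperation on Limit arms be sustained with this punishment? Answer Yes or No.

Comparing payoff streams over the 4 periods until play realigns: cooperate → 10(1+β+…+β^3); deviate → 15 + 6(β+…+β^3).
Cooperation is sustained iff (10−6)(β+…+β^3) ≥ 15−10.
β+…+β^3 = 2/5·(1−(2/5)^3)/(1−2/5) = 0.6240, and (15−10)/(10−6) = 1.2500.
0.6240 < 1.2500, so cooperation is not sustainable.

No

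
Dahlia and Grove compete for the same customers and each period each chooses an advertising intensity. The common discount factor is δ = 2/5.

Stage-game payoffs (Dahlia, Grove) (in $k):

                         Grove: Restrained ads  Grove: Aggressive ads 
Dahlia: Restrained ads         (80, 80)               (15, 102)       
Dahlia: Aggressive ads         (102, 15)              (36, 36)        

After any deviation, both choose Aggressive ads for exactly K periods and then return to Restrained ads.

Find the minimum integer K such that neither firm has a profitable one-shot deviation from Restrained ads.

No profitable deviation requires (80−36)(δ+…+δ^K) ≥ 102−80, i.e. δ+…+δ^K ≥ 1/2 ≈ 0.5000.
With δ = 2/5, the partial sums are K=1: 0.4000, K=2: 0.5600.
K = 2 is the first length at which the sum reaches 0.5000.

2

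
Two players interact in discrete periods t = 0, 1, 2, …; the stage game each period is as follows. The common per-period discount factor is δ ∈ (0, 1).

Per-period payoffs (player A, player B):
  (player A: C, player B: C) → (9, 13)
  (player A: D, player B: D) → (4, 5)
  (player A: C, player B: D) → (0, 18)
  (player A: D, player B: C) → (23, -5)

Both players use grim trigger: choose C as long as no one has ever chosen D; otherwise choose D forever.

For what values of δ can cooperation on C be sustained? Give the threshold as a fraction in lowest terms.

14/19

player A's threshold: (23−9)/(23−4) = 14/19.
player B's threshold: (18−13)/(18−5) = 5/13.
14/19 > 5/13, so player A binds and δ* = 14/19.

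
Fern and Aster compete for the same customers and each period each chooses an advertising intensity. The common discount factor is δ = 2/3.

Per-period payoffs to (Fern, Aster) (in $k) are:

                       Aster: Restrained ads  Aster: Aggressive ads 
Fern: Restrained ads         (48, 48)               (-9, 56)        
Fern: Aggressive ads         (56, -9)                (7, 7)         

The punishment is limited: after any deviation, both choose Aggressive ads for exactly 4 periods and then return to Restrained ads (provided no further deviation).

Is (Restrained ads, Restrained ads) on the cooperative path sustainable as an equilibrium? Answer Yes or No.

A one-shot deviation gives 56 now, then 7 for 4 periods, then back to 48.
Gain from deviating: (56−48) today; loss: (48−7) in each of the next 4 periods.
No-deviation condition: (48−7)(δ+…+δ^4) ≥ 56−48, i.e. δ+…+δ^4 ≥ 8/41.
At δ = 2/3: δ+…+δ^4 = 1.6049 ≥ 0.1951.
So cooperation is sustainable.

Yes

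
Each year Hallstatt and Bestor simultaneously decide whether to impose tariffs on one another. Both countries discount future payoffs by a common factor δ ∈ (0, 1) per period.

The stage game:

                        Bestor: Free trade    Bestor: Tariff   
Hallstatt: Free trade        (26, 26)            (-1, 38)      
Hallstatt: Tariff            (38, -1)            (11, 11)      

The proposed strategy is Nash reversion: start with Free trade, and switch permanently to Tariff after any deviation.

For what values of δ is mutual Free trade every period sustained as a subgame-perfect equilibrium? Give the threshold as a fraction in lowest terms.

26/(1−δ) ≥ 38 + 11δ/(1−δ)
26 ≥ 38 − 27δ
δ ≥ 12/27 = 4/9.

4/9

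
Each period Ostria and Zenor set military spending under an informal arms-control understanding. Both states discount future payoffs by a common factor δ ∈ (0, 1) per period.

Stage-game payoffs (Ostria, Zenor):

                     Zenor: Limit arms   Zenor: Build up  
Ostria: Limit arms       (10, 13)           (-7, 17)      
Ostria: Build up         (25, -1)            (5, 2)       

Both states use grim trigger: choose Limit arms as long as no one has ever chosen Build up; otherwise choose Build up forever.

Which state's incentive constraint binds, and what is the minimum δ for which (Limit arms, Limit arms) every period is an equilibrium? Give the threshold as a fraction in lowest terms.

Ostria; δ ≥ 3/4

Ostria: cooperation gives 10 each period; deviation gives 25 once then 5 forever.
  10/(1−δ) ≥ 25 + 5δ/(1−δ) ⇒ δ ≥ 15/20 = 3/4.
Zenor: cooperation gives 13 each period; deviation gives 17 once then 2 forever.
  δ ≥ 4/15.
Both must hold, so the binding constraint is Ostria's: δ ≥ 3/4.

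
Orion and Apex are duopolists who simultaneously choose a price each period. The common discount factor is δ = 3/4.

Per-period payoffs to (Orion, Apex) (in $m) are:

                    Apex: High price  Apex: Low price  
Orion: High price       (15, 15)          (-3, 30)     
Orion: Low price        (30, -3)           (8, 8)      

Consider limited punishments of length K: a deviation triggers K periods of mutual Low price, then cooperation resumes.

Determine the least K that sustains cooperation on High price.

5

No profitable deviation requires (15−8)(δ+…+δ^K) ≥ 30−15, i.e. δ+…+δ^K ≥ 15/7 ≈ 2.1429.
With δ = 3/4, the partial sums are K=1: 0.7500, K=2: 1.3125, K=3: 1.7344, K=4: 2.0508, K=5: 2.2881.
K = 5 is the first length at which the sum reaches 2.1429.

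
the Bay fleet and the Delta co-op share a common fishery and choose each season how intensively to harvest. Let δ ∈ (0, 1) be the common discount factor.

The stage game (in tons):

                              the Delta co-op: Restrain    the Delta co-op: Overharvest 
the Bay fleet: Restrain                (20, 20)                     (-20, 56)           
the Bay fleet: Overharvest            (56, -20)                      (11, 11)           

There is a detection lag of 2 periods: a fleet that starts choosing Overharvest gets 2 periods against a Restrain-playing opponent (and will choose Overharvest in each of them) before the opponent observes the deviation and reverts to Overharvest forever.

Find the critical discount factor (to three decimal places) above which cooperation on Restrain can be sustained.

0.894

Deviating for the 2 undetected periods gains 56−20 = 36 per period over cooperation, then loses 20−11 = 9 per period forever once punishment starts.
Gain: 36(1 + δ + … + δ^1); loss: 9·δ^2/(1−δ).
No profitable deviation ⇔ 36(1−δ^2) ≤ 9·δ^2, i.e. δ^2 ≥ 36/(36+9) = 4/5.
Hence δ ≥ (4/5)^(1/2) ≈ 0.894.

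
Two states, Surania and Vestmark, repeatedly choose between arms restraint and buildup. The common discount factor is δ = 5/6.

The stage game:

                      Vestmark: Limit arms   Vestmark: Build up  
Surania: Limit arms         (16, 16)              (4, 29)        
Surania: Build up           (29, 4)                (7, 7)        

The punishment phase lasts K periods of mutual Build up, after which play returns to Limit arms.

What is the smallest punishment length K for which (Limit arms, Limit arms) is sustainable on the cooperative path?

No profitable deviation requires (16−7)(δ+…+δ^K) ≥ 29−16, i.e. δ+…+δ^K ≥ 13/9 ≈ 1.4444.
With δ = 5/6, the partial sums are K=1: 0.8333, K=2: 1.5278.
K = 2 is the first length at which the sum reaches 1.4444.

2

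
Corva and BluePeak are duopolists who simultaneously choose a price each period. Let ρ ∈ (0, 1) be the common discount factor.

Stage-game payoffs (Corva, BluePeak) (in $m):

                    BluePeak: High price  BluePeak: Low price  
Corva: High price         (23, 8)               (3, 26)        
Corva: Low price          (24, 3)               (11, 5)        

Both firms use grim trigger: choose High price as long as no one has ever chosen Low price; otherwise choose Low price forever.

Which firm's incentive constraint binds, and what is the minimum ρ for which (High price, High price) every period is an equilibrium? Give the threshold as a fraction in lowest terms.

For Corva: deviation gain 24−23 = 1, per-period punishment loss 23−11 = 12. IC gives ρ ≥ 1/13.
For BluePeak: gain 18, loss 3 per period, so ρ ≥ 18/21 = 6/7.
The tighter constraint is BluePeak's, so cooperation needs ρ ≥ 6/7.

BluePeak; ρ ≥ 6/7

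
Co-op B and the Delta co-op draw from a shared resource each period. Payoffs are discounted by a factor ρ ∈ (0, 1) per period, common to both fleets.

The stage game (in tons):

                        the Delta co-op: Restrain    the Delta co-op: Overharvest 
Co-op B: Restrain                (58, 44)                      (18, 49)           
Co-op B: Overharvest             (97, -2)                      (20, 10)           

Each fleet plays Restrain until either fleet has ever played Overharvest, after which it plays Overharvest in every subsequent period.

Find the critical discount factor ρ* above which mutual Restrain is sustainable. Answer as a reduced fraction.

39/77

For Co-op B: deviation gain 97−58 = 39, per-period punishment loss 58−20 = 38. IC gives ρ ≥ 39/77.
For the Delta co-op: gain 5, loss 34 per period, so ρ ≥ 5/39.
The tighter constraint is Co-op B's, so cooperation needs ρ ≥ 39/77.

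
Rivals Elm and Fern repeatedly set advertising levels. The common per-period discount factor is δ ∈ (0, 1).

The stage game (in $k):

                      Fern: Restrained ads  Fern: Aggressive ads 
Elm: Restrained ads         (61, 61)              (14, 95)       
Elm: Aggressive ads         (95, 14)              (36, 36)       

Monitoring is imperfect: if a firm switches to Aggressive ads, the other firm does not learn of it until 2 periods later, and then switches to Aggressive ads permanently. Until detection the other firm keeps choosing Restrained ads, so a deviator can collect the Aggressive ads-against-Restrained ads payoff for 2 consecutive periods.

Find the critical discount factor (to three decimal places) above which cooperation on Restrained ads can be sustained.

0.759

The best deviation is to choose Aggressive ads for all 2 undetected periods, earning 95 each, then 36 forever once detected.
Deviation value: 95(1−δ^2)/(1−δ) + 36δ^2/(1−δ); cooperation value: 61/(1−δ).
IC: 61 ≥ 95(1−δ^2) + 36δ^2 = 95 − 59δ^2.
So δ^2 ≥ 34/59, giving δ ≥ (34/59)^(1/2) ≈ 0.759.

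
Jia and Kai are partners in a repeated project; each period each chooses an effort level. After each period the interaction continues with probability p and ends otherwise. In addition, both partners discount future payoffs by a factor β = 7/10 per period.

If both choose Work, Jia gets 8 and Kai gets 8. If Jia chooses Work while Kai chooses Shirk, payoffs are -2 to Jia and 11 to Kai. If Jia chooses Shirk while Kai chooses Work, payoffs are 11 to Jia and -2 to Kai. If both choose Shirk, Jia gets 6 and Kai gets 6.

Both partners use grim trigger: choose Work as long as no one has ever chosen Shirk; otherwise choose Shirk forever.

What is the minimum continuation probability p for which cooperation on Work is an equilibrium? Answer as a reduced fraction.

Expected continuation weight on next period's payoff is β·p = 7/10·p, which plays the role of the discount factor.
Cooperation requires 7/10·p ≥ (11−8)/(11−6) = 3/5, hence p ≥ 6/7.

6/7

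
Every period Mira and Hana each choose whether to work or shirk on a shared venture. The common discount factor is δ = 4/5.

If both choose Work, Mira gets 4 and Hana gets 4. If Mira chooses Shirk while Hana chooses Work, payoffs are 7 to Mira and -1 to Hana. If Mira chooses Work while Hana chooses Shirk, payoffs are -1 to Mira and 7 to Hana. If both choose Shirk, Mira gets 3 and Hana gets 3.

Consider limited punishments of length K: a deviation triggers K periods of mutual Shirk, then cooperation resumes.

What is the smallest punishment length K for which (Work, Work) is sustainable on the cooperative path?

Need Σ_{k=1}^{K} δ^k ≥ (7−4)/(4−3) = 3.0000 at δ = 4/5.
At K = 6 the sum is 2.9514 < 3.0000; at K = 7 it is 3.1611 ≥ 3.0000.
So the minimum punishment length is K = 7.

7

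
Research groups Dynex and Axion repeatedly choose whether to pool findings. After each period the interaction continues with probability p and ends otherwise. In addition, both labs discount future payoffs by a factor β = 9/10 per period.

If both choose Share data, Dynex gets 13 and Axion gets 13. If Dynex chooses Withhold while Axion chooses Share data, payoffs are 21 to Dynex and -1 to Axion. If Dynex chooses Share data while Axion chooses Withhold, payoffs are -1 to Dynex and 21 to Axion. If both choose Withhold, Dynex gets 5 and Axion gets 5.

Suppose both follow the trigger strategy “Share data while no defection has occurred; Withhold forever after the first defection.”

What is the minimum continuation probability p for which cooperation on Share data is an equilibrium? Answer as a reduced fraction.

Expected continuation weight on next period's payoff is β·p = 9/10·p, which plays the role of the discount factor.
Cooperation requires 9/10·p ≥ (21−13)/(21−5) = 1/2, hence p ≥ 5/9.

5/9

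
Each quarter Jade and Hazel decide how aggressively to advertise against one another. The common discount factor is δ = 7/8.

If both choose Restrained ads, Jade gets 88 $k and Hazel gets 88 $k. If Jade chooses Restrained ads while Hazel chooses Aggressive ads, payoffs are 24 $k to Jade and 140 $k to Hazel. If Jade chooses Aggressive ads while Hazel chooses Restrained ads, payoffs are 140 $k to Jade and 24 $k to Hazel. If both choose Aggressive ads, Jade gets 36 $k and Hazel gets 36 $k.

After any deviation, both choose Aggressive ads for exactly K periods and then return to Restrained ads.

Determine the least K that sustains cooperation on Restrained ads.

2

IC: δ(1−δ^K)/(1−δ) ≥ (140−88)/(88−36) = 1.
With δ = 7/8: need 1 − δ^K ≥ 1·(1−7/8)/(7/8), i.e. δ^K ≤ 0.8571.
Since (7/8)^1 = 0.8750 and (7/8)^2 = 0.7656, the smallest such K is 2.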